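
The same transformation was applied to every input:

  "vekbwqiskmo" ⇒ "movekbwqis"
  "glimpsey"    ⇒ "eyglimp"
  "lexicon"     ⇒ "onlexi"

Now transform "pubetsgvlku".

kupubetsgv

The pattern: move the last 3 characters to the front (rotate right by 3), then delete the first character.
Working it through for "pubetsgvlku": intermediate "lkupubetsgv", final "kupubetsgv".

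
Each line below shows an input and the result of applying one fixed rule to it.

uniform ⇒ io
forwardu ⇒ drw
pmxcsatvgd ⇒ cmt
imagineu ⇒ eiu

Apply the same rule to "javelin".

el

Rule — sort the characters into alphabetical order, then keep one character in every 3, starting at position 2 (positions 2nd, 5th, 8th, ...).
Starting from "javelin": after the first operation, "aeijlnv"; after the second, "el".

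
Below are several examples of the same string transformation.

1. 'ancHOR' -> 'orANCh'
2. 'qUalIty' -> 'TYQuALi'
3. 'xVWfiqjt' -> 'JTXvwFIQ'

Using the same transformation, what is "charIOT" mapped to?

otCHARi

The transformation: move the last 2 characters to the front (rotate right by 2), then flip the case of every letter.
So "charIOT" becomes "otCHARi".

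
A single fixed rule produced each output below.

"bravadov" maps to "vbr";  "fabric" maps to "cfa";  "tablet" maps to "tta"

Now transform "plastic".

What's happening: move the last character to the front, then keep only the first 3 characters.
Starting from "plastic": after the first operation, "cplasti"; after the second, "cpl".

cpl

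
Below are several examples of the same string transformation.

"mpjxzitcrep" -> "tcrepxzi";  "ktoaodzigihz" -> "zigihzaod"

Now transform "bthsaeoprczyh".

oprczyhsae

Rule — delete the first 3 characters, then move the first 3 characters to the end (rotate left by 3).
Applying that to "bthsaeoprczyh" gives "oprczyhsae".
(Check on "mpjxzitcrep": → "xzitcrep" → "tcrepxzi" ✓)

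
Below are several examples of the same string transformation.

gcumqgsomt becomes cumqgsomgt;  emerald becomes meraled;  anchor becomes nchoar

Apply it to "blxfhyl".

In each case the input is transformed by: swap the first and last characters, then move the first character to the end.
Applying that to "blxfhyl" gives "lxfhybl".

lxfhybl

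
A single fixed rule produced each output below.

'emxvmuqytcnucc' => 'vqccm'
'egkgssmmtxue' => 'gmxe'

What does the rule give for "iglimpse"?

The pattern: move the first 3 characters to the end (rotate left by 3), then keep one character in every 3, starting at position 1 (positions 1st, 4th, 7th, ...).
Applying both steps to "iglimpse": "impseigl", then "isg".
(Check on "emxvmuqytcnucc": → "vmuqytcnuccemx" → "vqccm" ✓)

isg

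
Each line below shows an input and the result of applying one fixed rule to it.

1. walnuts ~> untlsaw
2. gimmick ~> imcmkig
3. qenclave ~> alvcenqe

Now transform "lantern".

etrnnal

The rule is to move the last 3 characters to the front (rotate right by 3), then take characters alternately from the front and the back (1st, last, 2nd, 2nd-last, ...).
Working it through for "lantern": intermediate "ernlant", final "etrnnal".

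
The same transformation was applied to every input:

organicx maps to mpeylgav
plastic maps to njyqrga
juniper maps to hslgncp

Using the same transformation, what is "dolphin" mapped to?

The transformation: shift every letter 2 places backward in the alphabet (wrapping around).
Doing the same to "dolphin": "bmjnfgl".

bmjnfgl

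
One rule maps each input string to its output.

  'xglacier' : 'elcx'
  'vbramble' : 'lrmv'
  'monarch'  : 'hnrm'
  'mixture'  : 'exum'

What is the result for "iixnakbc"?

bxai

In each case the input is transformed by: keep every other character starting from the first (positions 1st, 3rd, 5th, ...), then swap the first and last characters.
On "iixnakbc": the first step gives "ixab", and the second then gives "bxai".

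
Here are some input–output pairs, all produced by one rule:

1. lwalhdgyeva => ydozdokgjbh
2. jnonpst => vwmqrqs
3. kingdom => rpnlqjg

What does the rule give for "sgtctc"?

The rule is to move the last 2 characters to the front (rotate right by 2), then shift every letter 3 places forward in the alphabet (wrapping around).
Starting from "sgtctc": after the first operation, "tcsgtc"; after the second, "wfvjwf".

wfvjwf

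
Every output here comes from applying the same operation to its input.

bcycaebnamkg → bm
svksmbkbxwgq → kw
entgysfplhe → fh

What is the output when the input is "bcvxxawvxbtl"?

In each case the input is transformed by: keep one character in every 3, starting at position 1 (positions 1st, 4th, 7th, ...), then delete the first 2 characters.
On "bcvxxawvxbtl": the first step gives "bxwb", and the second then gives "wb".

wb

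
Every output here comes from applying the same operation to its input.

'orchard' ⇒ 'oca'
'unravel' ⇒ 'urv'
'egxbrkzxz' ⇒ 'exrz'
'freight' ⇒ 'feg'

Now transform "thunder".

tud

Rule — delete the last character, then keep every other character starting from the first (positions 1st, 3rd, 5th, ...).
On "thunder" that produces "tud".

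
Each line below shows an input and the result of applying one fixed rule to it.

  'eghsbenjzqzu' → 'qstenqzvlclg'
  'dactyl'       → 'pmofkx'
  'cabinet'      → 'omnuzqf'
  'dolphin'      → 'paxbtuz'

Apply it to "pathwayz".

What's happening: shift every letter 12 places forward in the alphabet (wrapping around).
On "pathwayz" that produces "bmftimkl".

bmftimkl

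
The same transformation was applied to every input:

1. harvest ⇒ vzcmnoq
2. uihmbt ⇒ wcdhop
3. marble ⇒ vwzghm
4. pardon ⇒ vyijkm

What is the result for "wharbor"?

vwcjmmr

Rule — sort the characters into alphabetical order, then shift every letter 5 places backward in the alphabet (wrapping around).
"wharbor" → "vwcjmmr".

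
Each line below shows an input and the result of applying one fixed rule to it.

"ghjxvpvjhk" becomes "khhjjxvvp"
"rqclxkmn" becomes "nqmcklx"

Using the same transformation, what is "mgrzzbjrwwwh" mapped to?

The rule is to take characters alternately from the front and the back (1st, last, 2nd, 2nd-last, ...), then delete the first character.
Applying that to "mgrzzbjrwwwh" gives "hgwrwzwzrbj".

hgwrwzwzrbj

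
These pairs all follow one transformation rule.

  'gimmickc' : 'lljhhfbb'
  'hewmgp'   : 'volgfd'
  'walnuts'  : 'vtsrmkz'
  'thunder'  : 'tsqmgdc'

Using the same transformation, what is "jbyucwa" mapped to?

Each output is the input with this applied: sort the characters into reverse alphabetical order, then shift every letter 1 place backward in the alphabet (wrapping around).
Working it through for "jbyucwa": intermediate "ywujcba", final "xvtibaz".
(Check on "hewmgp": → "wpmhge" → "volgfd" ✓)

xvtibaz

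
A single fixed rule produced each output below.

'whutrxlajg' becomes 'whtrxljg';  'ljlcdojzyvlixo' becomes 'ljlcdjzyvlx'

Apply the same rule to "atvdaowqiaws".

tvdwqws

What's happening: remove every vowel.
"atvdaowqiaws" → "tvdwqws".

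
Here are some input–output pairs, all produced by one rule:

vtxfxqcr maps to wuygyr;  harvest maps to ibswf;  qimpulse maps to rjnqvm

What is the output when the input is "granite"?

hsboj

The rule is to delete the last 2 characters, then shift every letter 1 place forward in the alphabet (wrapping around).
Doing the same to "granite": "hsboj".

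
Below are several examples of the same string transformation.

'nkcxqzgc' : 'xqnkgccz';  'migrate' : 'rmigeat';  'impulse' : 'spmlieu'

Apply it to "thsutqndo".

Each output is the input with this applied: sort the characters into reverse alphabetical order, then move the first character to the end.
Working it through for "thsutqndo": intermediate "uttsqonhd", final "ttsqonhdu".

ttsqonhdu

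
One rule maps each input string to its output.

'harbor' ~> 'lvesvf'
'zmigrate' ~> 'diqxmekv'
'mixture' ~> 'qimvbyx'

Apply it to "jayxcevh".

nlezcibg

The pattern: shift every letter 4 places forward in the alphabet (wrapping around), then take characters alternately from the front and the back (1st, last, 2nd, 2nd-last, ...).
Applying both steps to "jayxcevh": "necbgizl", then "nlezcibg".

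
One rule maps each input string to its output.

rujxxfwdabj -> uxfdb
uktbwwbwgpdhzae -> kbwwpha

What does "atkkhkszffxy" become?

The pattern: keep every other character starting from the second (positions 2nd, 4th, 6th, ...).
So "atkkhkszffxy" becomes "tkkzfy".

tkkzfy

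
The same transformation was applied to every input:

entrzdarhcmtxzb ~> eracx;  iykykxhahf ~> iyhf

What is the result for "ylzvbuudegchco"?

Looking at the pairs, the operation is to keep one character in every 3, starting at position 1 (positions 1st, 4th, 7th, ...).
"ylzvbuudegchco" → "yvugc".

yvugc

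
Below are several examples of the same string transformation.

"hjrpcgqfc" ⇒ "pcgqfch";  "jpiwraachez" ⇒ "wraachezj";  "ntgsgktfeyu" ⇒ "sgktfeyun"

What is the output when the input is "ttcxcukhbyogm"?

The rule is to move the first character to the end, then delete the first 2 characters.
For "ttcxcukhbyogm", step one produces "tcxcukhbyogmt"; step two turns that into "xcukhbyogmt".
(Check on "jpiwraachez": → "piwraachezj" → "wraachezj" ✓)

xcukhbyogmt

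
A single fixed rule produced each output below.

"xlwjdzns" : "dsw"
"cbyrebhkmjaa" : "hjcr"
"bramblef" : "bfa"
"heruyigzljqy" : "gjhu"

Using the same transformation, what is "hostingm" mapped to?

ims

What's happening: swap the front and back halves of the string, then keep one character in every 3, starting at position 1 (positions 1st, 4th, 7th, ...).
Applying that to "hostingm" gives "ims".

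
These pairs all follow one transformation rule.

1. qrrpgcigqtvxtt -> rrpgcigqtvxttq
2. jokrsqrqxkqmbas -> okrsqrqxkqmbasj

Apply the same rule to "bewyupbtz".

ewyupbtzb

Rule — move the first character to the end.
Doing the same to "bewyupbtz": "ewyupbtzb".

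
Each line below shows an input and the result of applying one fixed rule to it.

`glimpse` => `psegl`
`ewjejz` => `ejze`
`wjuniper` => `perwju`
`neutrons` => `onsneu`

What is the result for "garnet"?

The pattern: move the last 3 characters to the front (rotate right by 3), then delete the last 2 characters.
So "garnet" becomes "netg".

netg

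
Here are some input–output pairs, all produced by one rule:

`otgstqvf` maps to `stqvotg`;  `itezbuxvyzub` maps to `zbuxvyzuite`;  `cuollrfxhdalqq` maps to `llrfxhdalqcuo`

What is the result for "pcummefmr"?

mmefmpcu

Looking at the pairs, the operation is to delete the last character, then move the first 3 characters to the end (rotate left by 3).
On "pcummefmr" that produces "mmefmpcu".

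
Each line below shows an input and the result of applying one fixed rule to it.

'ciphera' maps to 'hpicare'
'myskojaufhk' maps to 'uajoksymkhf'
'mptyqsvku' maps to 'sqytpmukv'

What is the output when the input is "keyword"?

wyekdro

What's happening: move the last 3 characters to the front (rotate right by 3), then reverse the string.
On "keyword": the first step gives "ordkeyw", and the second then gives "wyekdro".
(Check on "ciphera": → "eraciph" → "hpicare" ✓)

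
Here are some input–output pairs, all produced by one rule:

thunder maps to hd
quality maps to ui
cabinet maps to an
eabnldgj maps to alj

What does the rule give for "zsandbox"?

Each output is the input with this applied: keep one character in every 3, starting at position 2 (positions 2nd, 5th, 8th, ...).
Applying that to "zsandbox" gives "sdx".

sdx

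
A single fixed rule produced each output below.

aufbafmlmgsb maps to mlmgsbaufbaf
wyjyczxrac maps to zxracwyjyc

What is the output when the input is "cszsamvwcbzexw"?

The pattern: swap the front and back halves of the string.
On "cszsamvwcbzexw" that produces "wcbzexwcszsamv".

wcbzexwcszsamv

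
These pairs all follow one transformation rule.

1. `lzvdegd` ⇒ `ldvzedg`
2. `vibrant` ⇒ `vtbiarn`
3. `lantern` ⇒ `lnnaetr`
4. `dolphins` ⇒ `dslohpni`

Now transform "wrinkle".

Rule — move the last character to the front, then swap each adjacent pair of characters (1↔2, 3↔4, ...).
Working it through for "wrinkle": intermediate "ewrinkl", final "weirknl".

weirknl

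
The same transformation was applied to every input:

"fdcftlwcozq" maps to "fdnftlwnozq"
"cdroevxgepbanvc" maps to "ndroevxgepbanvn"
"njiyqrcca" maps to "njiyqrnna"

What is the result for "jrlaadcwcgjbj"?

jrlaadnwngjbj

The transformation: replace every "c" with "n".
On "jrlaadcwcgjbj" that produces "jrlaadnwngjbj".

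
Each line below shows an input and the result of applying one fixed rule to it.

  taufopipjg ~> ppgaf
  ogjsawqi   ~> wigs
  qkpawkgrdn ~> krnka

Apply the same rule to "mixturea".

rait

What's happening: keep every other character starting from the second (positions 2nd, 4th, 6th, ...), then move the first 2 characters to the end (rotate left by 2).
"mixturea" → "itra" → "rait".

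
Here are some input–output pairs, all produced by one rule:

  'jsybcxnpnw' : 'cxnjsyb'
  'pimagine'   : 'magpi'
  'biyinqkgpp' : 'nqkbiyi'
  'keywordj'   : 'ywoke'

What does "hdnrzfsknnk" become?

What's happening: delete the last 3 characters, then move the last 3 characters to the front (rotate right by 3).
Applying both steps to "hdnrzfsknnk": "hdnrzfsk", then "fskhdnrz".

fskhdnrz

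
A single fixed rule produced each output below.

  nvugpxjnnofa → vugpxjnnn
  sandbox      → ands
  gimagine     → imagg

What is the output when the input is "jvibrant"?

vibrj

Each output is the input with this applied: delete the last 3 characters, then move the first character to the end.
On "jvibrant": the first step gives "jvibr", and the second then gives "vibrj".
(Check on "gimagine": → "gimag" → "imagg" ✓)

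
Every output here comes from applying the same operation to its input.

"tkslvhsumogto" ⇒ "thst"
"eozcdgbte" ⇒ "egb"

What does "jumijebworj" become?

jebj

Rule — swap each adjacent pair of characters (1↔2, 3↔4, ...), then keep one character in every 3, starting at position 2 (positions 2nd, 5th, 8th, ...).
On "jumijebworj": the first step gives "ujimejwbroj", and the second then gives "jebj".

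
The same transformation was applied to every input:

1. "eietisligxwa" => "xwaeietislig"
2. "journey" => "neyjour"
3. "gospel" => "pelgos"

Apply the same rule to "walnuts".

What's happening: move the last 3 characters to the front (rotate right by 3).
So "walnuts" becomes "utswaln".

utswaln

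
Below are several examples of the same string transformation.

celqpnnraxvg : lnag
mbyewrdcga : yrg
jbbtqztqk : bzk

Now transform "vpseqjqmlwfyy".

Each output is the input with this applied: keep one character in every 3, starting at position 3 (positions 3rd, 6th, 9th, ...).
On "vpseqjqmlwfyy" that produces "sjly".

sjly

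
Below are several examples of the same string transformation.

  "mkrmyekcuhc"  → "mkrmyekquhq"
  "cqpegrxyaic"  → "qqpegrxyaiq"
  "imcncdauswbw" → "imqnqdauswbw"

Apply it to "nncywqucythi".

nnqywquqythi

The rule is to replace every "c" with "q".
Doing the same to "nncywqucythi": "nnqywquqythi".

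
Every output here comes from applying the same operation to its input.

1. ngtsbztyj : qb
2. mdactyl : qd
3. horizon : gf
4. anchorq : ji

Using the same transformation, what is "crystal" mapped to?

The rule is to shift every letter 8 places backward in the alphabet (wrapping around), then keep only the last 2 characters.
Doing the same to "crystal": "sd".

sd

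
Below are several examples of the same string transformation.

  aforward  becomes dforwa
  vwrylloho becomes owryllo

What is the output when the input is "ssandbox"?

xsandb

Each output is the input with this applied: swap the first and last characters, then delete the last 2 characters.
For "ssandbox" the result is "xsandb".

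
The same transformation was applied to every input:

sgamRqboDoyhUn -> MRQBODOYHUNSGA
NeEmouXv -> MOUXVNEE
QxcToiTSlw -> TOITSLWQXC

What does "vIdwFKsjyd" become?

WFKSJYDVID

Rule — move the first 3 characters to the end (rotate left by 3), then convert every letter to uppercase.
Doing the same to "vIdwFKsjyd": "WFKSJYDVID".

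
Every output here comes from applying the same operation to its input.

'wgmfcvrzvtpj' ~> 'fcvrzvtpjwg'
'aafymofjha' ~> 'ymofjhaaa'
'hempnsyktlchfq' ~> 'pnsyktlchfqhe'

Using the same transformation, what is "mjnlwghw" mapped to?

The pattern: move the first 3 characters to the end (rotate left by 3), then delete the last character.
Applying that to "mjnlwghw" gives "lwghwmj".

lwghwmj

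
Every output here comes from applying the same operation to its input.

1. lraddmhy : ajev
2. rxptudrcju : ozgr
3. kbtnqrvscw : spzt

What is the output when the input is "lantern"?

qbok

In each case the input is transformed by: shift every letter 3 places backward in the alphabet (wrapping around), then keep only the last 4 characters.
Applying that to "lantern" gives "qbok".
(Check on "kbtnqrvscw": → "hyqknospzt" → "spzt" ✓)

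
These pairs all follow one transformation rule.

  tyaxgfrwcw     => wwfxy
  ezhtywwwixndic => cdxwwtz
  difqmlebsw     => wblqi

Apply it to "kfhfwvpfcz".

The transformation: reverse the string, then keep every other character starting from the first (positions 1st, 3rd, 5th, ...).
On "kfhfwvpfcz": the first step gives "zcfpvwfhfk", and the second then gives "zfvff".

zfvff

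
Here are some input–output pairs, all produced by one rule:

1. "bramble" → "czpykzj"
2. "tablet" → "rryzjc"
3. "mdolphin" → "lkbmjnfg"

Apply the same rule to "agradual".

jyepybsy

The pattern: shift every letter 2 places backward in the alphabet (wrapping around), then move the last character to the front.
For "agradual", step one produces "yepybsyj"; step two turns that into "jyepybsy".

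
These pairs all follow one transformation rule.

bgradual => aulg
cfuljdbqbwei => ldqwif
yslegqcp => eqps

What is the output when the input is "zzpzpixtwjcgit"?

Looking at the pairs, the operation is to keep every other character starting from the second (positions 2nd, 4th, 6th, ...), then move the first character to the end.
For "zzpzpixtwjcgit" the result is "zitjgtz".

zitjgtz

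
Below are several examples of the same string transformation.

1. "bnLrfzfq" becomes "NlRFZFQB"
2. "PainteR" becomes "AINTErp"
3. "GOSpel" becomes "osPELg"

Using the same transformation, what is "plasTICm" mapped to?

LASticMP

What's happening: flip the case of every letter, then move the first character to the end.
For "plasTICm" the result is "LASticMP".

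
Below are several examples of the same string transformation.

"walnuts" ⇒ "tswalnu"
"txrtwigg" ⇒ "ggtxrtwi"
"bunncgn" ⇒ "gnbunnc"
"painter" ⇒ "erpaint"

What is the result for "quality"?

tyquali

Each output is the input with this applied: move the last 2 characters to the front (rotate right by 2).
For "quality" the result is "tyquali".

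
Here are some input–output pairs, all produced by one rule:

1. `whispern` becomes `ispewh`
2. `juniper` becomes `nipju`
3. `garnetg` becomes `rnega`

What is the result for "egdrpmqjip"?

drpmqjeg

The transformation: delete the last 2 characters, then move the first 2 characters to the end (rotate left by 2).
"egdrpmqjip" → "egdrpmqj" → "drpmqjeg".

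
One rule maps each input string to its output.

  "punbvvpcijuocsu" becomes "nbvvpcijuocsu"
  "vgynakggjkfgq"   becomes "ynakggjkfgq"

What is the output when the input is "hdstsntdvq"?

In each case the input is transformed by: delete the first 2 characters.
On "hdstsntdvq" that produces "stsntdvq".

stsntdvq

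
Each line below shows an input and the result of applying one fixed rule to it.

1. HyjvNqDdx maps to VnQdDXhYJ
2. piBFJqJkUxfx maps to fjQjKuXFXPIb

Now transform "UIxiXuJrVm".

IxUjRvMuiX

Looking at the pairs, the operation is to flip the case of every letter, then move the first 3 characters to the end (rotate left by 3).
So "UIxiXuJrVm" becomes "IxUjRvMuiX".
(Check on "piBFJqJkUxfx": → "PIbfjQjKuXFX" → "fjQjKuXFXPIb" ✓)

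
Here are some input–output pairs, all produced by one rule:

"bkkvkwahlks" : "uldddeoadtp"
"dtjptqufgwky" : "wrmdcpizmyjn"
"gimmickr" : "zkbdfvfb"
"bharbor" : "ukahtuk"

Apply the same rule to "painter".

The transformation: shift every letter 7 places backward in the alphabet (wrapping around), then take characters alternately from the front and the back (1st, last, 2nd, 2nd-last, ...).
"painter" → "itbgmxk" → "iktxbmg".

iktxbmg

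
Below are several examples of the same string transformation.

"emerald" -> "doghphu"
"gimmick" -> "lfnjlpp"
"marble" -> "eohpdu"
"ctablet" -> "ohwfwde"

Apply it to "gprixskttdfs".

In each case the input is transformed by: shift every letter 3 places forward in the alphabet (wrapping around), then move the last 3 characters to the front (rotate right by 3).
For "gprixskttdfs", step one produces "jsulavnwwgiv"; step two turns that into "givjsulavnww".

givjsulavnww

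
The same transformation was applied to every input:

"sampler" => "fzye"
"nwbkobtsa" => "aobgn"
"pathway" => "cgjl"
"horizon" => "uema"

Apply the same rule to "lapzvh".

Each output is the input with this applied: keep every other character starting from the first (positions 1st, 3rd, 5th, ...), then shift every letter 13 places forward in the alphabet (wrapping around) — i.e. ROT13.
"lapzvh" → "lpv" → "yci".

yci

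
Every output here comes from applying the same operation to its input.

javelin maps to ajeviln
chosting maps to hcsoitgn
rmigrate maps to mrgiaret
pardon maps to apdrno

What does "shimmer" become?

In each case the input is transformed by: swap each adjacent pair of characters (1↔2, 3↔4, ...).
Doing the same to "shimmer": "hsmiemr".

hsmiemr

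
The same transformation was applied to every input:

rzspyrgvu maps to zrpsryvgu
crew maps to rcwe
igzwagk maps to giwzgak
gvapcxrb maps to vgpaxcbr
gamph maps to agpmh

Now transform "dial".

idla

Looking at the pairs, the operation is to swap each adjacent pair of characters (1↔2, 3↔4, ...).
"dial" → "idla".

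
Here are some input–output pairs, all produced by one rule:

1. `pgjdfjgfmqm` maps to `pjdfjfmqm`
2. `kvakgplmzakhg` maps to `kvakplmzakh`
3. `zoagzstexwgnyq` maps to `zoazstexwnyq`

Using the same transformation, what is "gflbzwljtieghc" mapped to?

The pattern: remove every "g".
For "gflbzwljtieghc" the result is "flbzwljtiehc".

flbzwljtiehc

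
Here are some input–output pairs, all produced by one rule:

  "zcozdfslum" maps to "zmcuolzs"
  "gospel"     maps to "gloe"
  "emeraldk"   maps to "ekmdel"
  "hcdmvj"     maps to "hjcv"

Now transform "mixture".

Rule — take characters alternately from the front and the back (1st, last, 2nd, 2nd-last, ...), then delete the last 2 characters.
For "mixture" the result is "meirx".

meirx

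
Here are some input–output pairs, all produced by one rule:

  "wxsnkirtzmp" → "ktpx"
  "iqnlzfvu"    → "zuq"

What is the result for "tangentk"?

The transformation: keep one character in every 3, starting at position 2 (positions 2nd, 5th, 8th, ...), then move the first character to the end.
Applying both steps to "tangentk": "aek", then "eka".

eka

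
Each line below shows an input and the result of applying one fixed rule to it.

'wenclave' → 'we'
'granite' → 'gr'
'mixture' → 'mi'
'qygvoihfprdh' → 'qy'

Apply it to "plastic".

pl

In each case the input is transformed by: keep only the first 2 characters.
On "plastic" that produces "pl".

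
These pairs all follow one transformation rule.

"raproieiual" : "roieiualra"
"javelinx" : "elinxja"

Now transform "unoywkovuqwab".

What's happening: move the first 3 characters to the end (rotate left by 3), then delete the last character.
On "unoywkovuqwab": the first step gives "ywkovuqwabuno", and the second then gives "ywkovuqwabun".

ywkovuqwabun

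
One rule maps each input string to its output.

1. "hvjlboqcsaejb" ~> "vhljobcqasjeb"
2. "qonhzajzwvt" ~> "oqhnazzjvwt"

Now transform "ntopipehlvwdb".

tnpopihevldwb

Each output is the input with this applied: swap each adjacent pair of characters (1↔2, 3↔4, ...).
For "ntopipehlvwdb" the result is "tnpopihevldwb".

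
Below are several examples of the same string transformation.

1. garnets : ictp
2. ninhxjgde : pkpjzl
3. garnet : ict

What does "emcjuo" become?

goe

Looking at the pairs, the operation is to delete the last 3 characters, then shift every letter 2 places forward in the alphabet (wrapping around).
Doing the same to "emcjuo": "goe".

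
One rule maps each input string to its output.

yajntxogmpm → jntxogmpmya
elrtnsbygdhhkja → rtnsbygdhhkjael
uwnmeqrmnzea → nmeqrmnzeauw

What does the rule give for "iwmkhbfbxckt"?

mkhbfbxcktiw

Each output is the input with this applied: move the first 2 characters to the end (rotate left by 2).
Doing the same to "iwmkhbfbxckt": "mkhbfbxcktiw".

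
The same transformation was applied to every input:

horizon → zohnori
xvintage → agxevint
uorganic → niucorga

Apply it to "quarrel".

The rule is to swap the first and last characters, then move the last 3 characters to the front (rotate right by 3).
On "quarrel": the first step gives "luarreq", and the second then gives "reqluar".

reqluar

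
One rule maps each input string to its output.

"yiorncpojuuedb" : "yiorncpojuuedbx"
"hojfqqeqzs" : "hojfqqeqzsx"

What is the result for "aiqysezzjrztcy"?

aiqysezzjrztcyx

In each case the input is transformed by: append "x".
"aiqysezzjrztcy" → "aiqysezzjrztcyx".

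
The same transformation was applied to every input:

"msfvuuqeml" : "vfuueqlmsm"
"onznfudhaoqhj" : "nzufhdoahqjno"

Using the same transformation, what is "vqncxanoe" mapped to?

cnaxoneqv

The rule is to swap each adjacent pair of characters (1↔2, 3↔4, ...), then move the first 2 characters to the end (rotate left by 2).
For "vqncxanoe", step one produces "qvcnaxone"; step two turns that into "cnaxoneqv".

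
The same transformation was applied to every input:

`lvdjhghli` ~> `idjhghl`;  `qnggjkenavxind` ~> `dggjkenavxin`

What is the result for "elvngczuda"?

avngczud

What's happening: delete the first 2 characters, then move the last character to the front.
Starting from "elvngczuda": after the first operation, "vngczuda"; after the second, "avngczud".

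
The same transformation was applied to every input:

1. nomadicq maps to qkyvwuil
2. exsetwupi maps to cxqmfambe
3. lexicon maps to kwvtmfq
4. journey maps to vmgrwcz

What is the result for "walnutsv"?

The transformation: shift every letter 8 places forward in the alphabet (wrapping around), then move the last 3 characters to the front (rotate right by 3).
Doing the same to "walnutsv": "badeitvc".

badeitvc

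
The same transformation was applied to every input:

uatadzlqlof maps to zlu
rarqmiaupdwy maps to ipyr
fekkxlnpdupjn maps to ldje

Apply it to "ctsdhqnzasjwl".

In each case the input is transformed by: move the first 3 characters to the end (rotate left by 3), then keep one character in every 3, starting at position 3 (positions 3rd, 6th, 9th, ...).
Working it through for "ctsdhqnzasjwl": intermediate "dhqnzasjwlcts", final "qawt".

qawt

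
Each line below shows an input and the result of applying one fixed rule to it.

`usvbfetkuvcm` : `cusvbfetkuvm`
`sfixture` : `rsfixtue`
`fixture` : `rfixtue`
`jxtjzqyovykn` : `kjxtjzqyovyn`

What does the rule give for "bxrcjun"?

Each output is the input with this applied: move the last character to the front, then swap the first and last characters.
Applying both steps to "bxrcjun": "nbxrcju", then "ubxrcjn".
(Check on "usvbfetkuvcm": → "musvbfetkuvc" → "cusvbfetkuvm" ✓)

ubxrcjn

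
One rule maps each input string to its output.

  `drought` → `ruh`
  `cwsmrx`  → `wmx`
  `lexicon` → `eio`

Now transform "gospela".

Looking at the pairs, the operation is to keep every other character starting from the second (positions 2nd, 4th, 6th, ...).
On "gospela" that produces "opl".

opl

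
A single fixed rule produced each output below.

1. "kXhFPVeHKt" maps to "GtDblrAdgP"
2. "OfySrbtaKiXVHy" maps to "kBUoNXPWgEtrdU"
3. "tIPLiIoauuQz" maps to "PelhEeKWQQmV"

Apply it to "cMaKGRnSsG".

YiWgcnJoOc

What's happening: shift every letter 4 places backward in the alphabet (wrapping around), then flip the case of every letter.
Working it through for "cMaKGRnSsG": intermediate "yIwGCNjOoC", final "YiWgcnJoOc".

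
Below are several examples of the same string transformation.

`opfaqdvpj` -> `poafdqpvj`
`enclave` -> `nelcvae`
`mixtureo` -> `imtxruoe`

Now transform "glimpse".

lgmispe

Looking at the pairs, the operation is to swap each adjacent pair of characters (1↔2, 3↔4, ...).
Applying that to "glimpse" gives "lgmispe".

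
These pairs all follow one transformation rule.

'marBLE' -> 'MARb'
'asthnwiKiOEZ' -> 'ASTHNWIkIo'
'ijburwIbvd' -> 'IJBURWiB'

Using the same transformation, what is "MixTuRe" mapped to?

In each case the input is transformed by: delete the last 2 characters, then flip the case of every letter.
On "MixTuRe": the first step gives "MixTu", and the second then gives "mIXtU".

mIXtU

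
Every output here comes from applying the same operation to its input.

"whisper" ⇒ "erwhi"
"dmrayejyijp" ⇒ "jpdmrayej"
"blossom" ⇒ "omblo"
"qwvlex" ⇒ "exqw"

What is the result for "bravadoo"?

oobrav

The pattern: move the last 2 characters to the front (rotate right by 2), then delete the last 2 characters.
"bravadoo" → "oobrav".
(Check on "qwvlex": → "exqwvl" → "exqw" ✓)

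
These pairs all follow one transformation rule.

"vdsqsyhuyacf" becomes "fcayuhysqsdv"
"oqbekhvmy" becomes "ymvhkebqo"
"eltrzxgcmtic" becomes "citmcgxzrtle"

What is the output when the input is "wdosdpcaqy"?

The transformation: reverse the string.
Applying that to "wdosdpcaqy" gives "yqacpdsodw".

yqacpdsodw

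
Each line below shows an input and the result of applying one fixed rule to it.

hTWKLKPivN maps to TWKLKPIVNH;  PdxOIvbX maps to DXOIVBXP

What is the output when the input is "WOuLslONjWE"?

Looking at the pairs, the operation is to move the first character to the end, then convert every letter to uppercase.
Starting from "WOuLslONjWE": after the first operation, "OuLslONjWEW"; after the second, "OULSLONJWEW".
(Check on "hTWKLKPivN": → "TWKLKPivNh" → "TWKLKPIVNH" ✓)

OULSLONJWEW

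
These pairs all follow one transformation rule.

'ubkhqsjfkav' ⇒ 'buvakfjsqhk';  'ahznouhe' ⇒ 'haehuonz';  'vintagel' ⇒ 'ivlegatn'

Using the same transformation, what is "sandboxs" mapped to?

assxobdn

What's happening: move the first 2 characters to the end (rotate left by 2), then reverse the string.
On "sandboxs": the first step gives "ndboxssa", and the second then gives "assxobdn".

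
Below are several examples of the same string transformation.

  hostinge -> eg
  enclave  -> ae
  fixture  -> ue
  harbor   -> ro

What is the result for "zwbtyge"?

ye

Looking at the pairs, the operation is to swap each adjacent pair of characters (1↔2, 3↔4, ...), then keep only the last 2 characters.
Starting from "zwbtyge": after the first operation, "wztbgye"; after the second, "ye".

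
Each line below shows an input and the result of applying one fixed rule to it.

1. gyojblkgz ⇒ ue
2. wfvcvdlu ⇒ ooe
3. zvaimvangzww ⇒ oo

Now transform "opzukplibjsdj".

What's happening: shift every letter 7 places backward in the alphabet (wrapping around), then keep only the vowels.
On "opzukplibjsdj": the first step gives "hisndiebuclwc", and the second then gives "iieu".

iieu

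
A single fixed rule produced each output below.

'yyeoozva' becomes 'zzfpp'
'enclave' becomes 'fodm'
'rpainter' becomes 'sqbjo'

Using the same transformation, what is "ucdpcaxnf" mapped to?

Looking at the pairs, the operation is to delete the last 3 characters, then shift every letter 1 place forward in the alphabet (wrapping around).
On "ucdpcaxnf": the first step gives "ucdpca", and the second then gives "vdeqdb".

vdeqdb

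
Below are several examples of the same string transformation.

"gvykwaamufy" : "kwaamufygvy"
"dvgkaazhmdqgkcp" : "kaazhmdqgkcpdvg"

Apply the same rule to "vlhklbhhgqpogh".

klbhhgqpoghvlh

Rule — move the first 3 characters to the end (rotate left by 3).
"vlhklbhhgqpogh" → "klbhhgqpoghvlh".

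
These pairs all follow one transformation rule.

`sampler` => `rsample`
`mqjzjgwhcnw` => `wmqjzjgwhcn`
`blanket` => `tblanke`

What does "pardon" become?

The rule is to move the last character to the front.
For "pardon" the result is "npardo".

npardo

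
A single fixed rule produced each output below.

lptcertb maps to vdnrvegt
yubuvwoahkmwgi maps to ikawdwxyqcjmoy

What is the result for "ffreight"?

jvhhtgki

Looking at the pairs, the operation is to shift every letter 2 places forward in the alphabet (wrapping around), then move the last 2 characters to the front (rotate right by 2).
On "ffreight": the first step gives "hhtgkijv", and the second then gives "jvhhtgki".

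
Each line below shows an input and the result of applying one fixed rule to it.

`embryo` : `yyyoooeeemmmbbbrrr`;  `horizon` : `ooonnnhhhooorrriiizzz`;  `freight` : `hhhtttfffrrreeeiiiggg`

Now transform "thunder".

In each case the input is transformed by: move the last 2 characters to the front (rotate right by 2), then repeat every character 3 times.
"thunder" → "erthund" → "eeerrrttthhhuuunnnddd".
(Check on "horizon": → "onhoriz" → "ooonnnhhhooorrriiizzz" ✓)

eeerrrttthhhuuunnnddd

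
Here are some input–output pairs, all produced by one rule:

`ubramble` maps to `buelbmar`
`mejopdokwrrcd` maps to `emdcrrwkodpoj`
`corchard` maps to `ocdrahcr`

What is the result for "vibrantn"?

ivntnarb

In each case the input is transformed by: reverse the string, then move the last 2 characters to the front (rotate right by 2).
Applying both steps to "vibrantn": "ntnarbiv", then "ivntnarb".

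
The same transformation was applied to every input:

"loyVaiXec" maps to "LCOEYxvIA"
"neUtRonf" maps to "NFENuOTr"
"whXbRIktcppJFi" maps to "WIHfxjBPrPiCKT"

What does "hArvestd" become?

The pattern: flip the case of every letter, then take characters alternately from the front and the back (1st, last, 2nd, 2nd-last, ...).
Working it through for "hArvestd": intermediate "HaRVESTD", final "HDaTRSVE".

HDaTRSVE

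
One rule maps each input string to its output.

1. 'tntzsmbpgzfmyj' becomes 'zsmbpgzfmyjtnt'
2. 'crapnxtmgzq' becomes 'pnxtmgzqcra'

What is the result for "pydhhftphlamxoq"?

The rule is to move the first 3 characters to the end (rotate left by 3).
"pydhhftphlamxoq" → "hhftphlamxoqpyd".

hhftphlamxoqpyd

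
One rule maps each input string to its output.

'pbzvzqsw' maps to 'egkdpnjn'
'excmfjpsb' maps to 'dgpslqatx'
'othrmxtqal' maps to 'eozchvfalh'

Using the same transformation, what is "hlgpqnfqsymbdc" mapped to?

Looking at the pairs, the operation is to shift every letter 12 places backward in the alphabet (wrapping around), then move the last 3 characters to the front (rotate right by 3).
"hlgpqnfqsymbdc" → "vzudebtegmaprq" → "prqvzudebtegma".

prqvzudebtegma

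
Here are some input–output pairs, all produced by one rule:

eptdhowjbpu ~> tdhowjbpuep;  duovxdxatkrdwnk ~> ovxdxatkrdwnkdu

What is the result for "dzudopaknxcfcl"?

udopaknxcfcldz

The transformation: move the first 2 characters to the end (rotate left by 2).
"dzudopaknxcfcl" → "udopaknxcfcldz".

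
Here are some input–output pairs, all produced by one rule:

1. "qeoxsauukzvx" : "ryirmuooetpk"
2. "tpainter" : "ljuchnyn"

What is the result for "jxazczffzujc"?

wrutwtzztodd

Each output is the input with this applied: shift every letter 6 places backward in the alphabet (wrapping around), then swap the first and last characters.
Starting from "jxazczffzujc": after the first operation, "drutwtzztodw"; after the second, "wrutwtzztodd".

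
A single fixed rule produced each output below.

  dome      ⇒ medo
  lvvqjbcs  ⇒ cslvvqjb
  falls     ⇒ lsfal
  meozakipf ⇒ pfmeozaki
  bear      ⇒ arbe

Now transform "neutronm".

nmneutro

What's happening: move the last 2 characters to the front (rotate right by 2).
For "neutronm" the result is "nmneutro".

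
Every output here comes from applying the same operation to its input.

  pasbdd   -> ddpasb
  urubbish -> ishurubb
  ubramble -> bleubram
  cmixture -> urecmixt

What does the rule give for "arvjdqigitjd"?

gitjdarvjdqi

Rule — move the first character to the end, then swap the front and back halves of the string.
Working it through for "arvjdqigitjd": intermediate "rvjdqigitjda", final "gitjdarvjdqi".
(Check on "pasbdd": → "asbddp" → "ddpasb" ✓)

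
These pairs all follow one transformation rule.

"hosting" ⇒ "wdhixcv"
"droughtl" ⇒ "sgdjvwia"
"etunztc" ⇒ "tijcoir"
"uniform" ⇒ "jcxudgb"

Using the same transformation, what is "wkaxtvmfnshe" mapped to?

lzpmikbuchwt

The pattern: shift every letter 11 places backward in the alphabet (wrapping around).
Doing the same to "wkaxtvmfnshe": "lzpmikbuchwt".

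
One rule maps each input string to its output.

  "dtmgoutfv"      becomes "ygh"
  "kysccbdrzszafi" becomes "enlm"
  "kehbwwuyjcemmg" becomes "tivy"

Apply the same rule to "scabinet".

mz

The transformation: shift every letter 12 places forward in the alphabet (wrapping around), then keep one character in every 3, starting at position 3 (positions 3rd, 6th, 9th, ...).
Applying both steps to "scabinet": "eomnuzqf", then "mz".
(Check on "kehbwwuyjcemmg": → "wqtniigkvoqyys" → "tivy" ✓)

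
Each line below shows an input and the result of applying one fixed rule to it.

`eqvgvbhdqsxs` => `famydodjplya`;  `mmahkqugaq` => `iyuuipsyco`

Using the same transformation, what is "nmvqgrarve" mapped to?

Looking at the pairs, the operation is to move the last 2 characters to the front (rotate right by 2), then shift every letter 8 places forward in the alphabet (wrapping around).
On "nmvqgrarve": the first step gives "venmvqgrar", and the second then gives "dmvudyoziz".

dmvudyoziz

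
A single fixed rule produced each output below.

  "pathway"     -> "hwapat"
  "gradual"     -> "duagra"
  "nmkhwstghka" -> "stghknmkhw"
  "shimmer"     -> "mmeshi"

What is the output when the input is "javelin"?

The rule is to delete the last character, then swap the front and back halves of the string.
Applying both steps to "javelin": "javeli", then "elijav".

elijav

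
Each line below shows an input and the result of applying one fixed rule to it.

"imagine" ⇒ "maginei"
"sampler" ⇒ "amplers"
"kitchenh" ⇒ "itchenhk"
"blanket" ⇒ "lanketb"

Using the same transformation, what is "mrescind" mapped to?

rescindm

The rule is to move the first character to the end.
Doing the same to "mrescind": "rescindm".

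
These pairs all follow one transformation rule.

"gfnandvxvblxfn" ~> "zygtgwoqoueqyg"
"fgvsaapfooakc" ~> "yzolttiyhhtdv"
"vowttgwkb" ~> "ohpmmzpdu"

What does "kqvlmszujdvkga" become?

The rule is to shift every letter 7 places backward in the alphabet (wrapping around).
On "kqvlmszujdvkga" that produces "djoeflsncwodzt".

djoeflsncwodzt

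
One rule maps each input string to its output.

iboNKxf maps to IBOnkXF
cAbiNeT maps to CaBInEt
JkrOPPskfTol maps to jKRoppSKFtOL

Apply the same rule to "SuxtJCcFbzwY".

Rule — flip the case of every letter.
"SuxtJCcFbzwY" → "sUXTjcCfBZWy".

sUXTjcCfBZWy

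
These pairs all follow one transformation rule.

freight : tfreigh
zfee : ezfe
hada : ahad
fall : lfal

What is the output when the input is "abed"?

The rule is to move the last character to the front.
So "abed" becomes "dabe".

dabe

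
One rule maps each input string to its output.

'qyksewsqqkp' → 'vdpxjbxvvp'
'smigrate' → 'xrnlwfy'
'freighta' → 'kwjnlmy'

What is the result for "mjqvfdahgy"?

rovakifml

Each output is the input with this applied: delete the last character, then shift every letter 5 places forward in the alphabet (wrapping around).
"mjqvfdahgy" → "rovakifml".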